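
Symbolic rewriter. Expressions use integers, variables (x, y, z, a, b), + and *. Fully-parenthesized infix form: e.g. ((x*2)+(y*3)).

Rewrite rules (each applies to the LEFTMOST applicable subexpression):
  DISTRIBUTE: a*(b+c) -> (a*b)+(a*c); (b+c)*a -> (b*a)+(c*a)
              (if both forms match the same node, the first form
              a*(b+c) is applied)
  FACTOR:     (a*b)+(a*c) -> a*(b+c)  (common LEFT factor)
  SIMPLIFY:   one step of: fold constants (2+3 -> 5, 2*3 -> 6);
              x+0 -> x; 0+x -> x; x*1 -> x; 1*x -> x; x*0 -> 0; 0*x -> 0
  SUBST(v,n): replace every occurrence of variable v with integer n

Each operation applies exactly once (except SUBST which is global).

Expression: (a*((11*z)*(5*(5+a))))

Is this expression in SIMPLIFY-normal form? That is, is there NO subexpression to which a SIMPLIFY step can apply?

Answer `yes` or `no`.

Answer: yes

Derivation:
Expression: (a*((11*z)*(5*(5+a))))
Scanning for simplifiable subexpressions (pre-order)...
  at root: (a*((11*z)*(5*(5+a)))) (not simplifiable)
  at R: ((11*z)*(5*(5+a))) (not simplifiable)
  at RL: (11*z) (not simplifiable)
  at RR: (5*(5+a)) (not simplifiable)
  at RRR: (5+a) (not simplifiable)
Result: no simplifiable subexpression found -> normal form.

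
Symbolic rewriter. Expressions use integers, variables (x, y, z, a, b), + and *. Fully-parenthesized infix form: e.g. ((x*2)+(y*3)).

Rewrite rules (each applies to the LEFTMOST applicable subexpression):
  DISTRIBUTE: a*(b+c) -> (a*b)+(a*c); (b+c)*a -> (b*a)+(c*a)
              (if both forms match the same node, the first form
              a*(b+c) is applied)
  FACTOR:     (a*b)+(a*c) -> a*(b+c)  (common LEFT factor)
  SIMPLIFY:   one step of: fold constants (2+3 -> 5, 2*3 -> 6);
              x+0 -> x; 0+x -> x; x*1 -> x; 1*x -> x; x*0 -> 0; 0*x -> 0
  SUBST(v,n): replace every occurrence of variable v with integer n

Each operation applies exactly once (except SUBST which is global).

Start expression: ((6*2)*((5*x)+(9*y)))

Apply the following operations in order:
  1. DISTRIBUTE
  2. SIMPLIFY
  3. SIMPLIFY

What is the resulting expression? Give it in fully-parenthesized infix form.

Start: ((6*2)*((5*x)+(9*y)))
Apply DISTRIBUTE at root (target: ((6*2)*((5*x)+(9*y)))): ((6*2)*((5*x)+(9*y))) -> (((6*2)*(5*x))+((6*2)*(9*y)))
Apply SIMPLIFY at LL (target: (6*2)): (((6*2)*(5*x))+((6*2)*(9*y))) -> ((12*(5*x))+((6*2)*(9*y)))
Apply SIMPLIFY at RL (target: (6*2)): ((12*(5*x))+((6*2)*(9*y))) -> ((12*(5*x))+(12*(9*y)))

Answer: ((12*(5*x))+(12*(9*y)))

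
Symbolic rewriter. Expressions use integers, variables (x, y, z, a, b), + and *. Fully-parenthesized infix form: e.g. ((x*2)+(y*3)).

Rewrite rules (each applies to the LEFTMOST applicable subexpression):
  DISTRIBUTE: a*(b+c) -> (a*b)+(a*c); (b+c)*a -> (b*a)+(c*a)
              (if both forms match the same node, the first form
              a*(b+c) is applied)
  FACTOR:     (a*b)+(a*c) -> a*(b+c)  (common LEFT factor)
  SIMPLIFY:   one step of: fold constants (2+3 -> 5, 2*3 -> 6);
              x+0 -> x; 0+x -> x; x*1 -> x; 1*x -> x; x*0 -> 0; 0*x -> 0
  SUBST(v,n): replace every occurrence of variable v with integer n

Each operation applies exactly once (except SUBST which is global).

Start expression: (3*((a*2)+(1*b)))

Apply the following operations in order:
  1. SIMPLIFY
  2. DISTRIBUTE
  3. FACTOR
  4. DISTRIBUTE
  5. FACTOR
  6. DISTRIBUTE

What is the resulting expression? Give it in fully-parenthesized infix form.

Answer: ((3*(a*2))+(3*b))

Derivation:
Start: (3*((a*2)+(1*b)))
Apply SIMPLIFY at RR (target: (1*b)): (3*((a*2)+(1*b))) -> (3*((a*2)+b))
Apply DISTRIBUTE at root (target: (3*((a*2)+b))): (3*((a*2)+b)) -> ((3*(a*2))+(3*b))
Apply FACTOR at root (target: ((3*(a*2))+(3*b))): ((3*(a*2))+(3*b)) -> (3*((a*2)+b))
Apply DISTRIBUTE at root (target: (3*((a*2)+b))): (3*((a*2)+b)) -> ((3*(a*2))+(3*b))
Apply FACTOR at root (target: ((3*(a*2))+(3*b))): ((3*(a*2))+(3*b)) -> (3*((a*2)+b))
Apply DISTRIBUTE at root (target: (3*((a*2)+b))): (3*((a*2)+b)) -> ((3*(a*2))+(3*b))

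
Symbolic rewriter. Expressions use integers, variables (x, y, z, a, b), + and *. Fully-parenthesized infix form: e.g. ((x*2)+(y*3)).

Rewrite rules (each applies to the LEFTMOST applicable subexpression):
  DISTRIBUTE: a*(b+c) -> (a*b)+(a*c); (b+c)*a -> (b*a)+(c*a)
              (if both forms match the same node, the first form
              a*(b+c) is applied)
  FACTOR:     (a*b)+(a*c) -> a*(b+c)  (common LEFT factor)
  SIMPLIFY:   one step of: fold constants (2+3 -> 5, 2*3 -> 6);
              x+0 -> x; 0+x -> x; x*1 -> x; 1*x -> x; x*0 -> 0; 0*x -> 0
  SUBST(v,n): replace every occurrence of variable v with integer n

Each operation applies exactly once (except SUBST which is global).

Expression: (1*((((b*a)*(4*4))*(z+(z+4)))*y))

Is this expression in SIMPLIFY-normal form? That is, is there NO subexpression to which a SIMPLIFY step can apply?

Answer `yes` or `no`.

Answer: no

Derivation:
Expression: (1*((((b*a)*(4*4))*(z+(z+4)))*y))
Scanning for simplifiable subexpressions (pre-order)...
  at root: (1*((((b*a)*(4*4))*(z+(z+4)))*y)) (SIMPLIFIABLE)
  at R: ((((b*a)*(4*4))*(z+(z+4)))*y) (not simplifiable)
  at RL: (((b*a)*(4*4))*(z+(z+4))) (not simplifiable)
  at RLL: ((b*a)*(4*4)) (not simplifiable)
  at RLLL: (b*a) (not simplifiable)
  at RLLR: (4*4) (SIMPLIFIABLE)
  at RLR: (z+(z+4)) (not simplifiable)
  at RLRR: (z+4) (not simplifiable)
Found simplifiable subexpr at path root: (1*((((b*a)*(4*4))*(z+(z+4)))*y))
One SIMPLIFY step would give: ((((b*a)*(4*4))*(z+(z+4)))*y)
-> NOT in normal form.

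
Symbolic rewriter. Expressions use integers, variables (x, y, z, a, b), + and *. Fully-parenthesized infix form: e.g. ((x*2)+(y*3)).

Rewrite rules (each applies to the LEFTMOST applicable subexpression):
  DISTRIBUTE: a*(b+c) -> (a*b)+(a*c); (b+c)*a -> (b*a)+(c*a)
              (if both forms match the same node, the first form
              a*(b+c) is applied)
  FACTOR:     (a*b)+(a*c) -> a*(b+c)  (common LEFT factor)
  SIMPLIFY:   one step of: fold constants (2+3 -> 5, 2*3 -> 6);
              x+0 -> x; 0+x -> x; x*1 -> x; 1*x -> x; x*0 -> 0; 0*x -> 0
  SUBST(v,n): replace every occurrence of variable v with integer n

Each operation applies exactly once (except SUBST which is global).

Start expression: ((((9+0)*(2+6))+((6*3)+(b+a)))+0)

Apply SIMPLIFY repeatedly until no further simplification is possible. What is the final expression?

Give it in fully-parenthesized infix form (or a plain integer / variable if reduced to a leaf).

Answer: (72+(18+(b+a)))

Derivation:
Start: ((((9+0)*(2+6))+((6*3)+(b+a)))+0)
Step 1: at root: ((((9+0)*(2+6))+((6*3)+(b+a)))+0) -> (((9+0)*(2+6))+((6*3)+(b+a))); overall: ((((9+0)*(2+6))+((6*3)+(b+a)))+0) -> (((9+0)*(2+6))+((6*3)+(b+a)))
Step 2: at LL: (9+0) -> 9; overall: (((9+0)*(2+6))+((6*3)+(b+a))) -> ((9*(2+6))+((6*3)+(b+a)))
Step 3: at LR: (2+6) -> 8; overall: ((9*(2+6))+((6*3)+(b+a))) -> ((9*8)+((6*3)+(b+a)))
Step 4: at L: (9*8) -> 72; overall: ((9*8)+((6*3)+(b+a))) -> (72+((6*3)+(b+a)))
Step 5: at RL: (6*3) -> 18; overall: (72+((6*3)+(b+a))) -> (72+(18+(b+a)))
Fixed point: (72+(18+(b+a)))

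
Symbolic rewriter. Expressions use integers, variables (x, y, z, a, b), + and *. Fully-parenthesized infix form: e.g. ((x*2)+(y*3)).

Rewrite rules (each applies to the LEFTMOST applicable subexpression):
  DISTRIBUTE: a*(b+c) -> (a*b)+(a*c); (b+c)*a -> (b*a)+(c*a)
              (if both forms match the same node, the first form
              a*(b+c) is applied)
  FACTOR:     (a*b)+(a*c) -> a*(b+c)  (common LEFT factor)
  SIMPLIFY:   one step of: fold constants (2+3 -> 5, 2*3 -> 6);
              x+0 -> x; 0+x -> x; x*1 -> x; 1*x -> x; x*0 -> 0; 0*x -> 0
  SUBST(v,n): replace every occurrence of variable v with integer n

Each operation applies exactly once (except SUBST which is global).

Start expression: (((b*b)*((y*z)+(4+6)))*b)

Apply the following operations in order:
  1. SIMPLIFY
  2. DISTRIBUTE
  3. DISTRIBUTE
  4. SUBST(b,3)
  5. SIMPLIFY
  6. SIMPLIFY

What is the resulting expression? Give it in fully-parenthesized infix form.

Answer: (((9*(y*z))*3)+((9*10)*3))

Derivation:
Start: (((b*b)*((y*z)+(4+6)))*b)
Apply SIMPLIFY at LRR (target: (4+6)): (((b*b)*((y*z)+(4+6)))*b) -> (((b*b)*((y*z)+10))*b)
Apply DISTRIBUTE at L (target: ((b*b)*((y*z)+10))): (((b*b)*((y*z)+10))*b) -> ((((b*b)*(y*z))+((b*b)*10))*b)
Apply DISTRIBUTE at root (target: ((((b*b)*(y*z))+((b*b)*10))*b)): ((((b*b)*(y*z))+((b*b)*10))*b) -> ((((b*b)*(y*z))*b)+(((b*b)*10)*b))
Apply SUBST(b,3): ((((b*b)*(y*z))*b)+(((b*b)*10)*b)) -> ((((3*3)*(y*z))*3)+(((3*3)*10)*3))
Apply SIMPLIFY at LLL (target: (3*3)): ((((3*3)*(y*z))*3)+(((3*3)*10)*3)) -> (((9*(y*z))*3)+(((3*3)*10)*3))
Apply SIMPLIFY at RLL (target: (3*3)): (((9*(y*z))*3)+(((3*3)*10)*3)) -> (((9*(y*z))*3)+((9*10)*3))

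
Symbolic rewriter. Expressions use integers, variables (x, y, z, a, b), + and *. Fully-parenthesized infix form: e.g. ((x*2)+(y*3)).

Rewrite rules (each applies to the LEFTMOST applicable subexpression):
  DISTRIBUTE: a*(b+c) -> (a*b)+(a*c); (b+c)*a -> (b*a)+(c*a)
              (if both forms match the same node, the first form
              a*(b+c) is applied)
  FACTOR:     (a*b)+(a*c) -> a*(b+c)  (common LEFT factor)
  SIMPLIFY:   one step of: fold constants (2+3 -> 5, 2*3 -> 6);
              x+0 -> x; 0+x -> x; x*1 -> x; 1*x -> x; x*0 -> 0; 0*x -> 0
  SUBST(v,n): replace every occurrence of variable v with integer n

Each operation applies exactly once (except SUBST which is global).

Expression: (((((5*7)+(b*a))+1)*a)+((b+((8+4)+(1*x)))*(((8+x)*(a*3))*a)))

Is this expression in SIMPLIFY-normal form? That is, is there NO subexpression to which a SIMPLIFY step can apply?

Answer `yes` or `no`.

Expression: (((((5*7)+(b*a))+1)*a)+((b+((8+4)+(1*x)))*(((8+x)*(a*3))*a)))
Scanning for simplifiable subexpressions (pre-order)...
  at root: (((((5*7)+(b*a))+1)*a)+((b+((8+4)+(1*x)))*(((8+x)*(a*3))*a))) (not simplifiable)
  at L: ((((5*7)+(b*a))+1)*a) (not simplifiable)
  at LL: (((5*7)+(b*a))+1) (not simplifiable)
  at LLL: ((5*7)+(b*a)) (not simplifiable)
  at LLLL: (5*7) (SIMPLIFIABLE)
  at LLLR: (b*a) (not simplifiable)
  at R: ((b+((8+4)+(1*x)))*(((8+x)*(a*3))*a)) (not simplifiable)
  at RL: (b+((8+4)+(1*x))) (not simplifiable)
  at RLR: ((8+4)+(1*x)) (not simplifiable)
  at RLRL: (8+4) (SIMPLIFIABLE)
  at RLRR: (1*x) (SIMPLIFIABLE)
  at RR: (((8+x)*(a*3))*a) (not simplifiable)
  at RRL: ((8+x)*(a*3)) (not simplifiable)
  at RRLL: (8+x) (not simplifiable)
  at RRLR: (a*3) (not simplifiable)
Found simplifiable subexpr at path LLLL: (5*7)
One SIMPLIFY step would give: ((((35+(b*a))+1)*a)+((b+((8+4)+(1*x)))*(((8+x)*(a*3))*a)))
-> NOT in normal form.

Answer: no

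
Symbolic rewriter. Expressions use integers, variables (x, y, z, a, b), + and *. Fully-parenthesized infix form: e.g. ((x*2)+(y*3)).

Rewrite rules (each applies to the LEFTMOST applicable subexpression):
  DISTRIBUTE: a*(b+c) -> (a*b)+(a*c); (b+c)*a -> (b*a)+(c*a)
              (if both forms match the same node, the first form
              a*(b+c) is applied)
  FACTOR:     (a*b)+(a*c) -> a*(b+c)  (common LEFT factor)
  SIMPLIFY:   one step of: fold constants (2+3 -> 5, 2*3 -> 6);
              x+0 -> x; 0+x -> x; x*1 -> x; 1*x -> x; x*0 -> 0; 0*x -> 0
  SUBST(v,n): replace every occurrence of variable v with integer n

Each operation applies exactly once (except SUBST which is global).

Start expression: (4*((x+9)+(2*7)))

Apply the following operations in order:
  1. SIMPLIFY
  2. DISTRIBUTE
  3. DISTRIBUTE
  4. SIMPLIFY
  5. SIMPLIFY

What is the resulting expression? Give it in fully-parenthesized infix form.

Answer: (((4*x)+36)+56)

Derivation:
Start: (4*((x+9)+(2*7)))
Apply SIMPLIFY at RR (target: (2*7)): (4*((x+9)+(2*7))) -> (4*((x+9)+14))
Apply DISTRIBUTE at root (target: (4*((x+9)+14))): (4*((x+9)+14)) -> ((4*(x+9))+(4*14))
Apply DISTRIBUTE at L (target: (4*(x+9))): ((4*(x+9))+(4*14)) -> (((4*x)+(4*9))+(4*14))
Apply SIMPLIFY at LR (target: (4*9)): (((4*x)+(4*9))+(4*14)) -> (((4*x)+36)+(4*14))
Apply SIMPLIFY at R (target: (4*14)): (((4*x)+36)+(4*14)) -> (((4*x)+36)+56)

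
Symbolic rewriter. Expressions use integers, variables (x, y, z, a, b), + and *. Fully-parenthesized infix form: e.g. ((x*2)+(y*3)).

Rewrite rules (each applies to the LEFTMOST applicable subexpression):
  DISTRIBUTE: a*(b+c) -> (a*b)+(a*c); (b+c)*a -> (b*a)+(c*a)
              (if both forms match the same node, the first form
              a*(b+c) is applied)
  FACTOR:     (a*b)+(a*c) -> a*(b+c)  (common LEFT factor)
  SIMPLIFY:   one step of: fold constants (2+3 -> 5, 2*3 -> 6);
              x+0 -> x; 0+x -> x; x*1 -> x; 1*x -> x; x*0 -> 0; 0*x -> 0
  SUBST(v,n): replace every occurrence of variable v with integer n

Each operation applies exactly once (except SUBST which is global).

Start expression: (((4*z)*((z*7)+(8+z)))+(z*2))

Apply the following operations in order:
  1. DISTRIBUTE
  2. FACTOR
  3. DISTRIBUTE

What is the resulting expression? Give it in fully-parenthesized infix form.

Answer: ((((4*z)*(z*7))+((4*z)*(8+z)))+(z*2))

Derivation:
Start: (((4*z)*((z*7)+(8+z)))+(z*2))
Apply DISTRIBUTE at L (target: ((4*z)*((z*7)+(8+z)))): (((4*z)*((z*7)+(8+z)))+(z*2)) -> ((((4*z)*(z*7))+((4*z)*(8+z)))+(z*2))
Apply FACTOR at L (target: (((4*z)*(z*7))+((4*z)*(8+z)))): ((((4*z)*(z*7))+((4*z)*(8+z)))+(z*2)) -> (((4*z)*((z*7)+(8+z)))+(z*2))
Apply DISTRIBUTE at L (target: ((4*z)*((z*7)+(8+z)))): (((4*z)*((z*7)+(8+z)))+(z*2)) -> ((((4*z)*(z*7))+((4*z)*(8+z)))+(z*2))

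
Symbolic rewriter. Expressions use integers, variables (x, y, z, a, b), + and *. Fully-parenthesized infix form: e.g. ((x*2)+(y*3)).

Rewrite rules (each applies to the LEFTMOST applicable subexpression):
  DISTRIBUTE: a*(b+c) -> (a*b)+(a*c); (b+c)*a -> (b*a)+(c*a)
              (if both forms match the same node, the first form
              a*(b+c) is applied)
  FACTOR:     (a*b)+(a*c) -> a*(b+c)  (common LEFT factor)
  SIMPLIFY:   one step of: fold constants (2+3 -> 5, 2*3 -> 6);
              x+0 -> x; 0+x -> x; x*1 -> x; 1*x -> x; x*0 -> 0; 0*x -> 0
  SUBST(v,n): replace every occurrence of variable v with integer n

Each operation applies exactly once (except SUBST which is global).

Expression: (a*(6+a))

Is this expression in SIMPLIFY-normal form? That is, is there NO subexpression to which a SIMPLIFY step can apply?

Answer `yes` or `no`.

Answer: yes

Derivation:
Expression: (a*(6+a))
Scanning for simplifiable subexpressions (pre-order)...
  at root: (a*(6+a)) (not simplifiable)
  at R: (6+a) (not simplifiable)
Result: no simplifiable subexpression found -> normal form.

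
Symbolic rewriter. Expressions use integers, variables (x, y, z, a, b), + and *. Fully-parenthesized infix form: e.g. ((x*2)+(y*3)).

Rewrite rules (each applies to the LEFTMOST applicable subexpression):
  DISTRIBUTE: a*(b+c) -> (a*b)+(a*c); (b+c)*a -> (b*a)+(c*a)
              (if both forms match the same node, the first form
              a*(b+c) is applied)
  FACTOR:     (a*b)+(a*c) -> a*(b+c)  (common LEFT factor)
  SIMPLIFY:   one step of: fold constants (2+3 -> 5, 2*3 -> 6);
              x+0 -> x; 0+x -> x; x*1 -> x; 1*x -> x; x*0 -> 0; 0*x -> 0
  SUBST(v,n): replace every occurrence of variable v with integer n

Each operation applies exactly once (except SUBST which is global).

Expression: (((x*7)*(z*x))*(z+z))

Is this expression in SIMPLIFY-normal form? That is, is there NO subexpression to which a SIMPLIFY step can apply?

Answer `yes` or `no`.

Answer: yes

Derivation:
Expression: (((x*7)*(z*x))*(z+z))
Scanning for simplifiable subexpressions (pre-order)...
  at root: (((x*7)*(z*x))*(z+z)) (not simplifiable)
  at L: ((x*7)*(z*x)) (not simplifiable)
  at LL: (x*7) (not simplifiable)
  at LR: (z*x) (not simplifiable)
  at R: (z+z) (not simplifiable)
Result: no simplifiable subexpression found -> normal form.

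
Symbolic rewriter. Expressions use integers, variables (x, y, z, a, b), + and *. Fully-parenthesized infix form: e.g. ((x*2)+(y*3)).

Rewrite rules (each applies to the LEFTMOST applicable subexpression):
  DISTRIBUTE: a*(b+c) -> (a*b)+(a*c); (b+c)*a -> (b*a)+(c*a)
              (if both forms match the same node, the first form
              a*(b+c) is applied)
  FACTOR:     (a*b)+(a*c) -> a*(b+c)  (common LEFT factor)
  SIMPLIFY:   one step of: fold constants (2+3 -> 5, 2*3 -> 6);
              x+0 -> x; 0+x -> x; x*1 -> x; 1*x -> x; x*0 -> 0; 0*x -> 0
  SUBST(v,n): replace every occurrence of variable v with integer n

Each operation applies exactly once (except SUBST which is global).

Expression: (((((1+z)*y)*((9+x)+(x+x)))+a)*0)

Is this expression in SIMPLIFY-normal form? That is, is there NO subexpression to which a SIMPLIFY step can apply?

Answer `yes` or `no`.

Expression: (((((1+z)*y)*((9+x)+(x+x)))+a)*0)
Scanning for simplifiable subexpressions (pre-order)...
  at root: (((((1+z)*y)*((9+x)+(x+x)))+a)*0) (SIMPLIFIABLE)
  at L: ((((1+z)*y)*((9+x)+(x+x)))+a) (not simplifiable)
  at LL: (((1+z)*y)*((9+x)+(x+x))) (not simplifiable)
  at LLL: ((1+z)*y) (not simplifiable)
  at LLLL: (1+z) (not simplifiable)
  at LLR: ((9+x)+(x+x)) (not simplifiable)
  at LLRL: (9+x) (not simplifiable)
  at LLRR: (x+x) (not simplifiable)
Found simplifiable subexpr at path root: (((((1+z)*y)*((9+x)+(x+x)))+a)*0)
One SIMPLIFY step would give: 0
-> NOT in normal form.

Answer: no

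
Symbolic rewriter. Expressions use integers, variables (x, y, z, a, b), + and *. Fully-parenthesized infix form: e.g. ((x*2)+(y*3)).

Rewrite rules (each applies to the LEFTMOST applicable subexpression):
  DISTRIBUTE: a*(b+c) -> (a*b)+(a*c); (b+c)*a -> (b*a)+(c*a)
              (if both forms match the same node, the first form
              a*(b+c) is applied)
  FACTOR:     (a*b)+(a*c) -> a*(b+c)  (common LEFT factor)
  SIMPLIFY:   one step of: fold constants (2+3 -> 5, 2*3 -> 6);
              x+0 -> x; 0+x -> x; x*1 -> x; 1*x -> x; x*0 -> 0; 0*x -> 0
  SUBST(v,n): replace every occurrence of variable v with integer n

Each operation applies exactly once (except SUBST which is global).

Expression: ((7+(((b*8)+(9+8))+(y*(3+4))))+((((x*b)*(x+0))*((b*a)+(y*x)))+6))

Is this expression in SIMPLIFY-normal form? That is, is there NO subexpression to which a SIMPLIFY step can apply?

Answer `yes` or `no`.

Answer: no

Derivation:
Expression: ((7+(((b*8)+(9+8))+(y*(3+4))))+((((x*b)*(x+0))*((b*a)+(y*x)))+6))
Scanning for simplifiable subexpressions (pre-order)...
  at root: ((7+(((b*8)+(9+8))+(y*(3+4))))+((((x*b)*(x+0))*((b*a)+(y*x)))+6)) (not simplifiable)
  at L: (7+(((b*8)+(9+8))+(y*(3+4)))) (not simplifiable)
  at LR: (((b*8)+(9+8))+(y*(3+4))) (not simplifiable)
  at LRL: ((b*8)+(9+8)) (not simplifiable)
  at LRLL: (b*8) (not simplifiable)
  at LRLR: (9+8) (SIMPLIFIABLE)
  at LRR: (y*(3+4)) (not simplifiable)
  at LRRR: (3+4) (SIMPLIFIABLE)
  at R: ((((x*b)*(x+0))*((b*a)+(y*x)))+6) (not simplifiable)
  at RL: (((x*b)*(x+0))*((b*a)+(y*x))) (not simplifiable)
  at RLL: ((x*b)*(x+0)) (not simplifiable)
  at RLLL: (x*b) (not simplifiable)
  at RLLR: (x+0) (SIMPLIFIABLE)
  at RLR: ((b*a)+(y*x)) (not simplifiable)
  at RLRL: (b*a) (not simplifiable)
  at RLRR: (y*x) (not simplifiable)
Found simplifiable subexpr at path LRLR: (9+8)
One SIMPLIFY step would give: ((7+(((b*8)+17)+(y*(3+4))))+((((x*b)*(x+0))*((b*a)+(y*x)))+6))
-> NOT in normal form.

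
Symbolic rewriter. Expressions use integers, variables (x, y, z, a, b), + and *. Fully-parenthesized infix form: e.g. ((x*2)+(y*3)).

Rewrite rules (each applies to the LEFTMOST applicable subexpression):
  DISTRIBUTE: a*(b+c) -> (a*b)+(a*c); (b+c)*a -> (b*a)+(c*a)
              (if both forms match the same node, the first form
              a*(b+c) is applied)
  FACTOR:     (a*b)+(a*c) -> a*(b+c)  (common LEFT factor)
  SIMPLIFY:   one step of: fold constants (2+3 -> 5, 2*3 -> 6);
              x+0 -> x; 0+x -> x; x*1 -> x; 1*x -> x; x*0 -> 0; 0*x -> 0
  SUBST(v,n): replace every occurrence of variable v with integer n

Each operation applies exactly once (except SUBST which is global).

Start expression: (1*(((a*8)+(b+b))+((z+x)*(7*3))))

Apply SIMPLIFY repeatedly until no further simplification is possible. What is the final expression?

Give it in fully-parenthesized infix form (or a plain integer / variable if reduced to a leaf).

Answer: (((a*8)+(b+b))+((z+x)*21))

Derivation:
Start: (1*(((a*8)+(b+b))+((z+x)*(7*3))))
Step 1: at root: (1*(((a*8)+(b+b))+((z+x)*(7*3)))) -> (((a*8)+(b+b))+((z+x)*(7*3))); overall: (1*(((a*8)+(b+b))+((z+x)*(7*3)))) -> (((a*8)+(b+b))+((z+x)*(7*3)))
Step 2: at RR: (7*3) -> 21; overall: (((a*8)+(b+b))+((z+x)*(7*3))) -> (((a*8)+(b+b))+((z+x)*21))
Fixed point: (((a*8)+(b+b))+((z+x)*21))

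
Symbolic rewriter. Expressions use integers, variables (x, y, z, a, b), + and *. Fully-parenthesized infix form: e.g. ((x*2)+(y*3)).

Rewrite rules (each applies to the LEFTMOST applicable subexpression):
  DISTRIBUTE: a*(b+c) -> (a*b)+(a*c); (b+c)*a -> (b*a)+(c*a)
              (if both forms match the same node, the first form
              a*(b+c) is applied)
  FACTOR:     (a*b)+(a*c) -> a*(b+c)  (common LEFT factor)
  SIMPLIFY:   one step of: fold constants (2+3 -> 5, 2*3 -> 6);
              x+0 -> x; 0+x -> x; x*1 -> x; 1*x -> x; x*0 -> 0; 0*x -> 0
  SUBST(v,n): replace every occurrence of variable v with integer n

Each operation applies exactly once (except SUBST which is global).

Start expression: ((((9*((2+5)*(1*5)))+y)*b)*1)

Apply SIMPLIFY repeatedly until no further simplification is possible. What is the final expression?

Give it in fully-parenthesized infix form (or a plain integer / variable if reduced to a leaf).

Answer: ((315+y)*b)

Derivation:
Start: ((((9*((2+5)*(1*5)))+y)*b)*1)
Step 1: at root: ((((9*((2+5)*(1*5)))+y)*b)*1) -> (((9*((2+5)*(1*5)))+y)*b); overall: ((((9*((2+5)*(1*5)))+y)*b)*1) -> (((9*((2+5)*(1*5)))+y)*b)
Step 2: at LLRL: (2+5) -> 7; overall: (((9*((2+5)*(1*5)))+y)*b) -> (((9*(7*(1*5)))+y)*b)
Step 3: at LLRR: (1*5) -> 5; overall: (((9*(7*(1*5)))+y)*b) -> (((9*(7*5))+y)*b)
Step 4: at LLR: (7*5) -> 35; overall: (((9*(7*5))+y)*b) -> (((9*35)+y)*b)
Step 5: at LL: (9*35) -> 315; overall: (((9*35)+y)*b) -> ((315+y)*b)
Fixed point: ((315+y)*b)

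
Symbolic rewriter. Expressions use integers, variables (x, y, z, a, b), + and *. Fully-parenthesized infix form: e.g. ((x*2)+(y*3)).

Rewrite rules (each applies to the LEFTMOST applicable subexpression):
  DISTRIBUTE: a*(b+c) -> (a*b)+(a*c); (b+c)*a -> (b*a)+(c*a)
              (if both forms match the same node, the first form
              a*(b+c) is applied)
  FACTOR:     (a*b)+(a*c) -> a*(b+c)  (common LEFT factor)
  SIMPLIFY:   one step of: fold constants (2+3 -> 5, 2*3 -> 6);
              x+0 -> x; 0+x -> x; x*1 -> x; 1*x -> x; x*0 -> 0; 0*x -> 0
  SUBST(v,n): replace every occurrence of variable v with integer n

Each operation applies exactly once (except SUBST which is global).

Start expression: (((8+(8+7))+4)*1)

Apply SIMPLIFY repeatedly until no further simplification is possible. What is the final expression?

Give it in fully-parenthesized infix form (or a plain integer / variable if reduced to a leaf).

Start: (((8+(8+7))+4)*1)
Step 1: at root: (((8+(8+7))+4)*1) -> ((8+(8+7))+4); overall: (((8+(8+7))+4)*1) -> ((8+(8+7))+4)
Step 2: at LR: (8+7) -> 15; overall: ((8+(8+7))+4) -> ((8+15)+4)
Step 3: at L: (8+15) -> 23; overall: ((8+15)+4) -> (23+4)
Step 4: at root: (23+4) -> 27; overall: (23+4) -> 27
Fixed point: 27

Answer: 27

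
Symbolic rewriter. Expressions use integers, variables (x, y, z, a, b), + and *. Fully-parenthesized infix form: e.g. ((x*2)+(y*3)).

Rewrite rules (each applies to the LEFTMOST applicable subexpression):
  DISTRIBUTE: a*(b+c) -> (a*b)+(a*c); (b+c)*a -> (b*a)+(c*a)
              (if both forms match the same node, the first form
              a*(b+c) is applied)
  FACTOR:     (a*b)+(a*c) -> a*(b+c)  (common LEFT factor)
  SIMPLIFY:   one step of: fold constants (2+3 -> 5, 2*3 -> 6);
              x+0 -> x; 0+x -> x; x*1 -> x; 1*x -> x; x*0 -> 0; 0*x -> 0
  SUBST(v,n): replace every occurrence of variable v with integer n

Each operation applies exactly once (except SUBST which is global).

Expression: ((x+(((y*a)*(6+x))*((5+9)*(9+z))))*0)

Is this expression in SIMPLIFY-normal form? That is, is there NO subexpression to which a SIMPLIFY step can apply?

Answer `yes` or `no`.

Expression: ((x+(((y*a)*(6+x))*((5+9)*(9+z))))*0)
Scanning for simplifiable subexpressions (pre-order)...
  at root: ((x+(((y*a)*(6+x))*((5+9)*(9+z))))*0) (SIMPLIFIABLE)
  at L: (x+(((y*a)*(6+x))*((5+9)*(9+z)))) (not simplifiable)
  at LR: (((y*a)*(6+x))*((5+9)*(9+z))) (not simplifiable)
  at LRL: ((y*a)*(6+x)) (not simplifiable)
  at LRLL: (y*a) (not simplifiable)
  at LRLR: (6+x) (not simplifiable)
  at LRR: ((5+9)*(9+z)) (not simplifiable)
  at LRRL: (5+9) (SIMPLIFIABLE)
  at LRRR: (9+z) (not simplifiable)
Found simplifiable subexpr at path root: ((x+(((y*a)*(6+x))*((5+9)*(9+z))))*0)
One SIMPLIFY step would give: 0
-> NOT in normal form.

Answer: no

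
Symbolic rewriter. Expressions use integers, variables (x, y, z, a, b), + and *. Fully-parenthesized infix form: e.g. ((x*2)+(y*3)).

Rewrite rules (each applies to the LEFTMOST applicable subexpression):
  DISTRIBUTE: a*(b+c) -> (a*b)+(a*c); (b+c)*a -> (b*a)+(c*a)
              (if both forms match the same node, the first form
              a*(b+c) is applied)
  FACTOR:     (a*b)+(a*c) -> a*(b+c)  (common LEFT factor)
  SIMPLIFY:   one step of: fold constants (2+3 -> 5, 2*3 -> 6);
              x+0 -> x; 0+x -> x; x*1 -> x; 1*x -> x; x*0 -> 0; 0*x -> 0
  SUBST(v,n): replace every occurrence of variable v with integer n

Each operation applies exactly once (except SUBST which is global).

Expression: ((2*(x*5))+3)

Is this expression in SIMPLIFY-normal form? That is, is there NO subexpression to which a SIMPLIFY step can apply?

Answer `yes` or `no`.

Expression: ((2*(x*5))+3)
Scanning for simplifiable subexpressions (pre-order)...
  at root: ((2*(x*5))+3) (not simplifiable)
  at L: (2*(x*5)) (not simplifiable)
  at LR: (x*5) (not simplifiable)
Result: no simplifiable subexpression found -> normal form.

Answer: yes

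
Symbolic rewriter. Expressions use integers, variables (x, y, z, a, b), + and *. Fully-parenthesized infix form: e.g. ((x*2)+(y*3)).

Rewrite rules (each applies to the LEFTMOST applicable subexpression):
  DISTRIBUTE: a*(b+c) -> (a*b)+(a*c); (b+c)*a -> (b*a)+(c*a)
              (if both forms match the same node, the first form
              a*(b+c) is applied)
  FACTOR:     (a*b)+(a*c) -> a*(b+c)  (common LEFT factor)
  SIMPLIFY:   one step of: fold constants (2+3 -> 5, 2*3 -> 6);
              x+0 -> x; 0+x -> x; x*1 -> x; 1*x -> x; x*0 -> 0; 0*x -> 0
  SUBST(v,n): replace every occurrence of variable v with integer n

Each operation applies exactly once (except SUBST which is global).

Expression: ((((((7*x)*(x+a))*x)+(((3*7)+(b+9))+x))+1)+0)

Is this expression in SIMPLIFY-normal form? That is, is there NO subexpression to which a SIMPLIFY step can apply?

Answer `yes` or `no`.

Expression: ((((((7*x)*(x+a))*x)+(((3*7)+(b+9))+x))+1)+0)
Scanning for simplifiable subexpressions (pre-order)...
  at root: ((((((7*x)*(x+a))*x)+(((3*7)+(b+9))+x))+1)+0) (SIMPLIFIABLE)
  at L: (((((7*x)*(x+a))*x)+(((3*7)+(b+9))+x))+1) (not simplifiable)
  at LL: ((((7*x)*(x+a))*x)+(((3*7)+(b+9))+x)) (not simplifiable)
  at LLL: (((7*x)*(x+a))*x) (not simplifiable)
  at LLLL: ((7*x)*(x+a)) (not simplifiable)
  at LLLLL: (7*x) (not simplifiable)
  at LLLLR: (x+a) (not simplifiable)
  at LLR: (((3*7)+(b+9))+x) (not simplifiable)
  at LLRL: ((3*7)+(b+9)) (not simplifiable)
  at LLRLL: (3*7) (SIMPLIFIABLE)
  at LLRLR: (b+9) (not simplifiable)
Found simplifiable subexpr at path root: ((((((7*x)*(x+a))*x)+(((3*7)+(b+9))+x))+1)+0)
One SIMPLIFY step would give: (((((7*x)*(x+a))*x)+(((3*7)+(b+9))+x))+1)
-> NOT in normal form.

Answer: no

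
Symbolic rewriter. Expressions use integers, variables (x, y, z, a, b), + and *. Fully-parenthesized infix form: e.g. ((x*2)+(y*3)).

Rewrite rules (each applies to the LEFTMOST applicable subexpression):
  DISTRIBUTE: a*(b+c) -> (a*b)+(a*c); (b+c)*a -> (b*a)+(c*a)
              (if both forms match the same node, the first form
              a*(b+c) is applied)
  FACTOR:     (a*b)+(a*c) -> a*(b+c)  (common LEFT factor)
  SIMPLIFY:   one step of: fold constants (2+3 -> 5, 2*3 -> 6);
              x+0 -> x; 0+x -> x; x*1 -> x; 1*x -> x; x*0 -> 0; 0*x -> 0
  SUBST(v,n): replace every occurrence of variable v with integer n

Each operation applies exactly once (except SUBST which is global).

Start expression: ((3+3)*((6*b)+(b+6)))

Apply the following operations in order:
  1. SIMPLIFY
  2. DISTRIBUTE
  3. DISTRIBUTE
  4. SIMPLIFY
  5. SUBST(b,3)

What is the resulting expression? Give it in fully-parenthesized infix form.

Start: ((3+3)*((6*b)+(b+6)))
Apply SIMPLIFY at L (target: (3+3)): ((3+3)*((6*b)+(b+6))) -> (6*((6*b)+(b+6)))
Apply DISTRIBUTE at root (target: (6*((6*b)+(b+6)))): (6*((6*b)+(b+6))) -> ((6*(6*b))+(6*(b+6)))
Apply DISTRIBUTE at R (target: (6*(b+6))): ((6*(6*b))+(6*(b+6))) -> ((6*(6*b))+((6*b)+(6*6)))
Apply SIMPLIFY at RR (target: (6*6)): ((6*(6*b))+((6*b)+(6*6))) -> ((6*(6*b))+((6*b)+36))
Apply SUBST(b,3): ((6*(6*b))+((6*b)+36)) -> ((6*(6*3))+((6*3)+36))

Answer: ((6*(6*3))+((6*3)+36))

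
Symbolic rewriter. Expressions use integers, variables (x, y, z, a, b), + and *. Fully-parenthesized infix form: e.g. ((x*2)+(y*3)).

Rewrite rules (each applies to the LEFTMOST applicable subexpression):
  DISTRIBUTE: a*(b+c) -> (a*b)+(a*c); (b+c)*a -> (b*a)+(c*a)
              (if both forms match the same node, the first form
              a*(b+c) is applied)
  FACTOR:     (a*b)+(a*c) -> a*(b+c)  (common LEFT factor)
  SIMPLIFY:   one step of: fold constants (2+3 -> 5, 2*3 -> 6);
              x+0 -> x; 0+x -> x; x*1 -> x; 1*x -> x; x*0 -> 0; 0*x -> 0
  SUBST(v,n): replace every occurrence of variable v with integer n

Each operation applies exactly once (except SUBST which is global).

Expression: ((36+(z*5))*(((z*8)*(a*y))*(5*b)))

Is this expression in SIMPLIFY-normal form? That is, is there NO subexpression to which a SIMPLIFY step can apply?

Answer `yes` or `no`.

Answer: yes

Derivation:
Expression: ((36+(z*5))*(((z*8)*(a*y))*(5*b)))
Scanning for simplifiable subexpressions (pre-order)...
  at root: ((36+(z*5))*(((z*8)*(a*y))*(5*b))) (not simplifiable)
  at L: (36+(z*5)) (not simplifiable)
  at LR: (z*5) (not simplifiable)
  at R: (((z*8)*(a*y))*(5*b)) (not simplifiable)
  at RL: ((z*8)*(a*y)) (not simplifiable)
  at RLL: (z*8) (not simplifiable)
  at RLR: (a*y) (not simplifiable)
  at RR: (5*b) (not simplifiable)
Result: no simplifiable subexpression found -> normal form.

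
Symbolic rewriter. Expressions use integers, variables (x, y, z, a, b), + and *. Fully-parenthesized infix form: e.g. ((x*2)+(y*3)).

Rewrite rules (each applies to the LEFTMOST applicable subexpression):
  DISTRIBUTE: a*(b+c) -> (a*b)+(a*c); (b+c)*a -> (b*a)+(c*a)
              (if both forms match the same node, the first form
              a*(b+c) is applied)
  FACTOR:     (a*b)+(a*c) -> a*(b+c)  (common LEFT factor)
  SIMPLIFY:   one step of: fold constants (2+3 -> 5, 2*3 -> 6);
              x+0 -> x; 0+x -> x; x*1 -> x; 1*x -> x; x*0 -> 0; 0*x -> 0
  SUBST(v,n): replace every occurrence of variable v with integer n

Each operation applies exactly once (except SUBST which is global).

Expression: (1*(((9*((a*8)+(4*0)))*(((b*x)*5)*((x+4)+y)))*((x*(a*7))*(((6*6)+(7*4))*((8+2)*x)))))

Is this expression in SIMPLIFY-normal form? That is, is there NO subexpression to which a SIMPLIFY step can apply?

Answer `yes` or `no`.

Answer: no

Derivation:
Expression: (1*(((9*((a*8)+(4*0)))*(((b*x)*5)*((x+4)+y)))*((x*(a*7))*(((6*6)+(7*4))*((8+2)*x)))))
Scanning for simplifiable subexpressions (pre-order)...
  at root: (1*(((9*((a*8)+(4*0)))*(((b*x)*5)*((x+4)+y)))*((x*(a*7))*(((6*6)+(7*4))*((8+2)*x))))) (SIMPLIFIABLE)
  at R: (((9*((a*8)+(4*0)))*(((b*x)*5)*((x+4)+y)))*((x*(a*7))*(((6*6)+(7*4))*((8+2)*x)))) (not simplifiable)
  at RL: ((9*((a*8)+(4*0)))*(((b*x)*5)*((x+4)+y))) (not simplifiable)
  at RLL: (9*((a*8)+(4*0))) (not simplifiable)
  at RLLR: ((a*8)+(4*0)) (not simplifiable)
  at RLLRL: (a*8) (not simplifiable)
  at RLLRR: (4*0) (SIMPLIFIABLE)
  at RLR: (((b*x)*5)*((x+4)+y)) (not simplifiable)
  at RLRL: ((b*x)*5) (not simplifiable)
  at RLRLL: (b*x) (not simplifiable)
  at RLRR: ((x+4)+y) (not simplifiable)
  at RLRRL: (x+4) (not simplifiable)
  at RR: ((x*(a*7))*(((6*6)+(7*4))*((8+2)*x))) (not simplifiable)
  at RRL: (x*(a*7)) (not simplifiable)
  at RRLR: (a*7) (not simplifiable)
  at RRR: (((6*6)+(7*4))*((8+2)*x)) (not simplifiable)
  at RRRL: ((6*6)+(7*4)) (not simplifiable)
  at RRRLL: (6*6) (SIMPLIFIABLE)
  at RRRLR: (7*4) (SIMPLIFIABLE)
  at RRRR: ((8+2)*x) (not simplifiable)
  at RRRRL: (8+2) (SIMPLIFIABLE)
Found simplifiable subexpr at path root: (1*(((9*((a*8)+(4*0)))*(((b*x)*5)*((x+4)+y)))*((x*(a*7))*(((6*6)+(7*4))*((8+2)*x)))))
One SIMPLIFY step would give: (((9*((a*8)+(4*0)))*(((b*x)*5)*((x+4)+y)))*((x*(a*7))*(((6*6)+(7*4))*((8+2)*x))))
-> NOT in normal form.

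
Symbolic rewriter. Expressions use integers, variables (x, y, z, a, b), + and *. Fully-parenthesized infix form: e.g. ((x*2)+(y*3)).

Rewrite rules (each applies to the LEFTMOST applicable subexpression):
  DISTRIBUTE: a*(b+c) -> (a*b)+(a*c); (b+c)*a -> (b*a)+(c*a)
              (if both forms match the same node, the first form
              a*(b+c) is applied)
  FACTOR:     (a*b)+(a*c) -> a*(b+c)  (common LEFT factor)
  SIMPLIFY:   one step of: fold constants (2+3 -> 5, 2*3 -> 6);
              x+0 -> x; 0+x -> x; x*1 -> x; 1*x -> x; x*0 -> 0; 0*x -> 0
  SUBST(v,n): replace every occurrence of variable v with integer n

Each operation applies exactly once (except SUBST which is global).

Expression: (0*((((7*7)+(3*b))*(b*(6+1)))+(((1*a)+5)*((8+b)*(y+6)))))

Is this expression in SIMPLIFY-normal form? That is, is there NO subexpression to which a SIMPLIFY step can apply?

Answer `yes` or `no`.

Expression: (0*((((7*7)+(3*b))*(b*(6+1)))+(((1*a)+5)*((8+b)*(y+6)))))
Scanning for simplifiable subexpressions (pre-order)...
  at root: (0*((((7*7)+(3*b))*(b*(6+1)))+(((1*a)+5)*((8+b)*(y+6))))) (SIMPLIFIABLE)
  at R: ((((7*7)+(3*b))*(b*(6+1)))+(((1*a)+5)*((8+b)*(y+6)))) (not simplifiable)
  at RL: (((7*7)+(3*b))*(b*(6+1))) (not simplifiable)
  at RLL: ((7*7)+(3*b)) (not simplifiable)
  at RLLL: (7*7) (SIMPLIFIABLE)
  at RLLR: (3*b) (not simplifiable)
  at RLR: (b*(6+1)) (not simplifiable)
  at RLRR: (6+1) (SIMPLIFIABLE)
  at RR: (((1*a)+5)*((8+b)*(y+6))) (not simplifiable)
  at RRL: ((1*a)+5) (not simplifiable)
  at RRLL: (1*a) (SIMPLIFIABLE)
  at RRR: ((8+b)*(y+6)) (not simplifiable)
  at RRRL: (8+b) (not simplifiable)
  at RRRR: (y+6) (not simplifiable)
Found simplifiable subexpr at path root: (0*((((7*7)+(3*b))*(b*(6+1)))+(((1*a)+5)*((8+b)*(y+6)))))
One SIMPLIFY step would give: 0
-> NOT in normal form.

Answer: no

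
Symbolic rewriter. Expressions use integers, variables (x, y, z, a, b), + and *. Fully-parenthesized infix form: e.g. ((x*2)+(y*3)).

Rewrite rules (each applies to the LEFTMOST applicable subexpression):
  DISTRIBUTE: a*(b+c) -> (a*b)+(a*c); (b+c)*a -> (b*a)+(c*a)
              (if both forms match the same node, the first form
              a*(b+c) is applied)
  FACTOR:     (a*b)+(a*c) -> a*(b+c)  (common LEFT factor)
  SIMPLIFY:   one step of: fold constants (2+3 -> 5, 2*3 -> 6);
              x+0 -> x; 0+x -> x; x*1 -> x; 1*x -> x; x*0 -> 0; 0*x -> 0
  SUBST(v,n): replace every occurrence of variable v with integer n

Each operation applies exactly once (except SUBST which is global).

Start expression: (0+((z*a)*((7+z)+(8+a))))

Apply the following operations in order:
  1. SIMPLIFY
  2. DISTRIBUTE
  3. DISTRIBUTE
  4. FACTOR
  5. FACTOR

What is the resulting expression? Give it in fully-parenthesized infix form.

Start: (0+((z*a)*((7+z)+(8+a))))
Apply SIMPLIFY at root (target: (0+((z*a)*((7+z)+(8+a))))): (0+((z*a)*((7+z)+(8+a)))) -> ((z*a)*((7+z)+(8+a)))
Apply DISTRIBUTE at root (target: ((z*a)*((7+z)+(8+a)))): ((z*a)*((7+z)+(8+a))) -> (((z*a)*(7+z))+((z*a)*(8+a)))
Apply DISTRIBUTE at L (target: ((z*a)*(7+z))): (((z*a)*(7+z))+((z*a)*(8+a))) -> ((((z*a)*7)+((z*a)*z))+((z*a)*(8+a)))
Apply FACTOR at L (target: (((z*a)*7)+((z*a)*z))): ((((z*a)*7)+((z*a)*z))+((z*a)*(8+a))) -> (((z*a)*(7+z))+((z*a)*(8+a)))
Apply FACTOR at root (target: (((z*a)*(7+z))+((z*a)*(8+a)))): (((z*a)*(7+z))+((z*a)*(8+a))) -> ((z*a)*((7+z)+(8+a)))

Answer: ((z*a)*((7+z)+(8+a)))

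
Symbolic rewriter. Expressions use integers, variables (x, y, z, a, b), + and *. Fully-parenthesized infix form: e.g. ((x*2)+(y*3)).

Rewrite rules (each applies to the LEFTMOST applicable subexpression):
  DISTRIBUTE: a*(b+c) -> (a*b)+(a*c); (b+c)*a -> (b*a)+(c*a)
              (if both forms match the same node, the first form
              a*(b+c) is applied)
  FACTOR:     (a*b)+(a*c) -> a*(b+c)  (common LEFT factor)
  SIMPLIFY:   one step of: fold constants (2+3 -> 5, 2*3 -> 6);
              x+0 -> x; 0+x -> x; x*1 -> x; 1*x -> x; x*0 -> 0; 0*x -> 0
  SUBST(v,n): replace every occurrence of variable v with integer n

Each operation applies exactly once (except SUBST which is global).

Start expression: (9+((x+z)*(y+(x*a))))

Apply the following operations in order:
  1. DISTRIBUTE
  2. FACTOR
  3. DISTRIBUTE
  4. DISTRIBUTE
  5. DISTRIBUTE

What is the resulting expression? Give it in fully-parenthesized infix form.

Start: (9+((x+z)*(y+(x*a))))
Apply DISTRIBUTE at R (target: ((x+z)*(y+(x*a)))): (9+((x+z)*(y+(x*a)))) -> (9+(((x+z)*y)+((x+z)*(x*a))))
Apply FACTOR at R (target: (((x+z)*y)+((x+z)*(x*a)))): (9+(((x+z)*y)+((x+z)*(x*a)))) -> (9+((x+z)*(y+(x*a))))
Apply DISTRIBUTE at R (target: ((x+z)*(y+(x*a)))): (9+((x+z)*(y+(x*a)))) -> (9+(((x+z)*y)+((x+z)*(x*a))))
Apply DISTRIBUTE at RL (target: ((x+z)*y)): (9+(((x+z)*y)+((x+z)*(x*a)))) -> (9+(((x*y)+(z*y))+((x+z)*(x*a))))
Apply DISTRIBUTE at RR (target: ((x+z)*(x*a))): (9+(((x*y)+(z*y))+((x+z)*(x*a)))) -> (9+(((x*y)+(z*y))+((x*(x*a))+(z*(x*a)))))

Answer: (9+(((x*y)+(z*y))+((x*(x*a))+(z*(x*a)))))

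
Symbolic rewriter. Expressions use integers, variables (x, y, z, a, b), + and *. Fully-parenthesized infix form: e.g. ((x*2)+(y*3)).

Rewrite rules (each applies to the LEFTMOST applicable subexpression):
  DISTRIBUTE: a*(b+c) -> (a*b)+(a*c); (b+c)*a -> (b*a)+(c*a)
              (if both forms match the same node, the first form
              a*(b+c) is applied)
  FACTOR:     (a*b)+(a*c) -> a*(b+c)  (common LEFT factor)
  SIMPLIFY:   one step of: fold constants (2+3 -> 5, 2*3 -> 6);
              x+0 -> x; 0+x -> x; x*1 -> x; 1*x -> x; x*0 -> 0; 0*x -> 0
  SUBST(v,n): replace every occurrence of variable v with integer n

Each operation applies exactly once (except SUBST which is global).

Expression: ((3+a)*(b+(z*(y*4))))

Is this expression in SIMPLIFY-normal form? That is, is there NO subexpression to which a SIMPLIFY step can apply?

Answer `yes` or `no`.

Expression: ((3+a)*(b+(z*(y*4))))
Scanning for simplifiable subexpressions (pre-order)...
  at root: ((3+a)*(b+(z*(y*4)))) (not simplifiable)
  at L: (3+a) (not simplifiable)
  at R: (b+(z*(y*4))) (not simplifiable)
  at RR: (z*(y*4)) (not simplifiable)
  at RRR: (y*4) (not simplifiable)
Result: no simplifiable subexpression found -> normal form.

Answer: yes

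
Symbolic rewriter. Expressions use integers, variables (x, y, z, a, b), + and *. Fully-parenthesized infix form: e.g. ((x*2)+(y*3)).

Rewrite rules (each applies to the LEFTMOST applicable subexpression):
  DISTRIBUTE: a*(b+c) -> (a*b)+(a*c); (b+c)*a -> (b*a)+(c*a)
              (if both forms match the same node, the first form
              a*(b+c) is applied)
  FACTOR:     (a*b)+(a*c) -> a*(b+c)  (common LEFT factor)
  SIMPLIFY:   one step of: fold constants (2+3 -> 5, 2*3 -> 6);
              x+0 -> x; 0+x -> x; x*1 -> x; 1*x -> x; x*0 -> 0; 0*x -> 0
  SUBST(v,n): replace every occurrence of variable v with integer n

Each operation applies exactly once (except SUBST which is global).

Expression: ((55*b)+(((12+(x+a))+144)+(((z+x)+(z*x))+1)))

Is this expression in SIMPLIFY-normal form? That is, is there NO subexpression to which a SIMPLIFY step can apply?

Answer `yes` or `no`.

Answer: yes

Derivation:
Expression: ((55*b)+(((12+(x+a))+144)+(((z+x)+(z*x))+1)))
Scanning for simplifiable subexpressions (pre-order)...
  at root: ((55*b)+(((12+(x+a))+144)+(((z+x)+(z*x))+1))) (not simplifiable)
  at L: (55*b) (not simplifiable)
  at R: (((12+(x+a))+144)+(((z+x)+(z*x))+1)) (not simplifiable)
  at RL: ((12+(x+a))+144) (not simplifiable)
  at RLL: (12+(x+a)) (not simplifiable)
  at RLLR: (x+a) (not simplifiable)
  at RR: (((z+x)+(z*x))+1) (not simplifiable)
  at RRL: ((z+x)+(z*x)) (not simplifiable)
  at RRLL: (z+x) (not simplifiable)
  at RRLR: (z*x) (not simplifiable)
Result: no simplifiable subexpression found -> normal form.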